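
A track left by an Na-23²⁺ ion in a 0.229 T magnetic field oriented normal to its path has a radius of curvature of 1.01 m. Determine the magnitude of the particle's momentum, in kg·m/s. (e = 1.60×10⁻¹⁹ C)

Since qvB = mv²/r, the momentum p = mv = qBr.
p = (2×1.60×10^-19)(0.229)(1.01) = 7.40×10^-20 kg·m/s.

p ≈ 7.40×10^-20 kg·m/s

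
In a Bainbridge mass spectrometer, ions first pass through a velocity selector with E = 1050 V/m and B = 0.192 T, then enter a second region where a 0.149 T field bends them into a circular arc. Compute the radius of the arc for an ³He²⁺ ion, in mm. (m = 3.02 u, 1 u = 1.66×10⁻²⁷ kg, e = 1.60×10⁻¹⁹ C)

The selector passes v = E/B = 1050/0.192 = 5470 m/s.
In the deflection region, r = mv/(qB₂) = (5.01×10^-27)(5470) / [(2×1.60×10^-19)(0.149)] = 5.75×10^-4 m.

r ≈ 0.575 mm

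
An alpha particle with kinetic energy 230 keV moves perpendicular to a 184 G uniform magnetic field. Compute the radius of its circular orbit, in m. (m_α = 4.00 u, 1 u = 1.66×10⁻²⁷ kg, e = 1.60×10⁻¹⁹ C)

r ≈ 3.75 m

Convert the energy: K = 230 keV = 3.68×10^-14 J.
v = √(2K/m) = √(2·3.68×10^-14/6.64×10^-27) = 3.33×10^6 m/s.
r = mv/(qB) = (6.64×10^-27)(3.33×10^6) / [(2×1.60×10^-19)(0.0184)] = 3.75 m.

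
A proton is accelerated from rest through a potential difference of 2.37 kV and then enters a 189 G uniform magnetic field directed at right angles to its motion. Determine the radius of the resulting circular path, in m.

The kinetic energy gained is K = qV = (1×1.60×10^-19)(2370) = 3.79×10^-16 J.
v = √(2K/m) = 6.74×10^5 m/s.
r = mv/(qB) = (1.67×10^-27)(6.74×10^5) / [(1×1.60×10^-19)(0.0189)] = 0.372 m.

r ≈ 0.372 m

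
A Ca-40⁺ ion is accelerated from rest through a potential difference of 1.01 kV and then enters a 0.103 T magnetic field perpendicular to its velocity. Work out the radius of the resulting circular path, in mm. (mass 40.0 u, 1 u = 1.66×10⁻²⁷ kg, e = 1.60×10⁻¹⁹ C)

The kinetic energy gained is K = qV = (1×1.60×10^-19)(1010) = 1.62×10^-16 J.
v = √(2K/m) = 6.98×10^4 m/s.
r = mv/(qB) = (6.64×10^-26)(6.98×10^4) / [(1×1.60×10^-19)(0.103)] = 0.281 m.

r ≈ 281 mm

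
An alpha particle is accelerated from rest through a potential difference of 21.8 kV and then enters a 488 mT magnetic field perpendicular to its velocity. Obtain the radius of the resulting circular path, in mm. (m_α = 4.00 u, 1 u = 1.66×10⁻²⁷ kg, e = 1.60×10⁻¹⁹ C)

The kinetic energy gained is K = qV = (2×1.60×10^-19)(2.18×10^4) = 6.98×10^-15 J.
v = √(2K/m) = 1.45×10^6 m/s.
r = mv/(qB) = (6.64×10^-27)(1.45×10^6) / [(2×1.60×10^-19)(0.488)] = 0.0616 m.

r ≈ 61.6 mm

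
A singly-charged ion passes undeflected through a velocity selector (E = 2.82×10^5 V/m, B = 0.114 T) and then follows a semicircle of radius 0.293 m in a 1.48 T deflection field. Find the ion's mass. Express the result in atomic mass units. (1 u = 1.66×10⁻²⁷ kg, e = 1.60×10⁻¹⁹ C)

m ≈ 16.9 u

v = E/B₁ = 2.47×10^6 m/s.
From r = mv/(qB₂), m = qB₂r/v = (1×1.60×10^-19)(1.48)(0.293) / (2.47×10^6) = 2.80×10^-26 kg.
In atomic mass units: m = 2.80×10^-26 / 1.66×10^-27 = 16.9 u.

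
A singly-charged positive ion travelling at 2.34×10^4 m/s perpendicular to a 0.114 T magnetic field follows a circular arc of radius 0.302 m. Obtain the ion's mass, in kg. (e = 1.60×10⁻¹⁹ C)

qvB = mv²/r ⇒ m = qBr/v.
m = (1×1.60×10^-19)(0.114)(0.302) / (2.34×10^4) = 2.35×10^-25 kg.

m ≈ 2.35×10^-25 kg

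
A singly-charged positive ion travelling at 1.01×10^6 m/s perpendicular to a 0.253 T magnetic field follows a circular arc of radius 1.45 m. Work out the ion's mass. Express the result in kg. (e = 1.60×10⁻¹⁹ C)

qvB = mv²/r ⇒ m = qBr/v.
m = (1×1.60×10^-19)(0.253)(1.45) / (1.01×10^6) = 5.81×10^-26 kg.

m ≈ 5.81×10^-26 kg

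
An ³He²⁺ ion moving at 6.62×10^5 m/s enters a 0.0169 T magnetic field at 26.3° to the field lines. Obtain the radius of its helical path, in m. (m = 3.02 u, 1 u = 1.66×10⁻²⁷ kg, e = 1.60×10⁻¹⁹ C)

Only the perpendicular component v⊥ = v sin26.3° = 2.93×10^5 m/s is bent by the field.
r = m v⊥ /(qB) = (5.01×10^-27)(2.93×10^5) / [(2×1.60×10^-19)(0.0169)] = 0.272 m.

r ≈ 0.272 m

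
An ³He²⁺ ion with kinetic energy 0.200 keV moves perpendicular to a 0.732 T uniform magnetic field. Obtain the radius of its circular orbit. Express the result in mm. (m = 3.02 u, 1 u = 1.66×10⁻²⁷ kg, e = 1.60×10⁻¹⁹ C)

r ≈ 2.42 mm

Convert the energy: K = 0.200 keV = 3.20×10^-17 J.
v = √(2K/m) = √(2·3.20×10^-17/5.01×10^-27) = 1.13×10^5 m/s.
r = mv/(qB) = (5.01×10^-27)(1.13×10^5) / [(2×1.60×10^-19)(0.732)] = 2.42×10^-3 m.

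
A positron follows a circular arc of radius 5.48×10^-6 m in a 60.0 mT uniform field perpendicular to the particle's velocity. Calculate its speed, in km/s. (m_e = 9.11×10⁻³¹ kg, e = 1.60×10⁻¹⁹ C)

v ≈ 57.7 km/s

From qvB = mv²/r, v = qBr/m.
v = (1×1.60×10^-19)(0.0600)(5.48×10^-6) / (9.11×10^-31) = 5.77×10^4 m/s.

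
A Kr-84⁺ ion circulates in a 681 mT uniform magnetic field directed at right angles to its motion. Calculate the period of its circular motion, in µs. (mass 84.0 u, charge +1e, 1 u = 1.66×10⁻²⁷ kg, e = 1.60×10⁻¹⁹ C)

T ≈ 8.04 µs

The cyclotron period is independent of speed: T = 2πm/(qB).
T = 2π(1.39×10^-25) / [(1×1.60×10^-19)(0.681)] = 8.04×10^-6 s.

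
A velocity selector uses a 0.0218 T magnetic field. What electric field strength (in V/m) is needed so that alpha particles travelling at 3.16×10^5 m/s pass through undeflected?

E ≈ 6890 V/m

qE = qvB ⇒ E = vB = (3.16×10^5)(0.0218) = 6890 V/m.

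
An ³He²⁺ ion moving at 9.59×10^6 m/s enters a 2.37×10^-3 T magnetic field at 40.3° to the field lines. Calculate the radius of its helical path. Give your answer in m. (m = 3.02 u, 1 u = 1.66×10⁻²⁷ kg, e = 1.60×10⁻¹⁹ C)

Only the perpendicular component v⊥ = v sin40.3° = 6.20×10^6 m/s is bent by the field.
r = m v⊥ /(qB) = (5.01×10^-27)(6.20×10^6) / [(2×1.60×10^-19)(2.37×10^-3)] = 41.0 m.

r ≈ 41.0 m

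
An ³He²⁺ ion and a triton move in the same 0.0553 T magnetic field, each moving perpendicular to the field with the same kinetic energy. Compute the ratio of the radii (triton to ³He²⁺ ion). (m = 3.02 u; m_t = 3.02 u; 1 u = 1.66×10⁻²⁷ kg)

ratio ≈ 2.00

r = √(2mK)/(qB) ⇒ at equal K, r ∝ √m/q.
r_{triton}/r_{³He²⁺ ion} = 2.00.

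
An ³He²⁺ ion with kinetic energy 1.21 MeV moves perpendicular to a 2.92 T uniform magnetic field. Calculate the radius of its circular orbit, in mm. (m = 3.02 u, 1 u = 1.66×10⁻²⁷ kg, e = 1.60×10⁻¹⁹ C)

r ≈ 47.2 mm

Convert the energy: K = 1.21 MeV = 1.94×10^-13 J.
v = √(2K/m) = √(2·1.94×10^-13/5.01×10^-27) = 8.79×10^6 m/s.
r = mv/(qB) = (5.01×10^-27)(8.79×10^6) / [(2×1.60×10^-19)(2.92)] = 0.0472 m.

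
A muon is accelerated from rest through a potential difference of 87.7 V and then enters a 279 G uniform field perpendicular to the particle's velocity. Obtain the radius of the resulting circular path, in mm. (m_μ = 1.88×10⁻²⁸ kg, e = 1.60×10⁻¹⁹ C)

r ≈ 16.3 mm

The kinetic energy gained is K = qV = (1×1.60×10^-19)(87.7) = 1.40×10^-17 J.
v = √(2K/m) = 3.86×10^5 m/s.
r = mv/(qB) = (1.88×10^-28)(3.86×10^5) / [(1×1.60×10^-19)(0.0279)] = 0.0163 m.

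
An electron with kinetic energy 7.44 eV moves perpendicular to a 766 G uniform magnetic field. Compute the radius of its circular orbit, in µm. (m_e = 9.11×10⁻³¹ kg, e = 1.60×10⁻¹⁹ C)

r ≈ 120 µm

Convert the energy: K = 7.44 eV = 1.19×10^-18 J.
v = √(2K/m) = √(2·1.19×10^-18/9.11×10^-31) = 1.62×10^6 m/s.
r = mv/(qB) = (9.11×10^-31)(1.62×10^6) / [(1×1.60×10^-19)(0.0766)] = 1.20×10^-4 m.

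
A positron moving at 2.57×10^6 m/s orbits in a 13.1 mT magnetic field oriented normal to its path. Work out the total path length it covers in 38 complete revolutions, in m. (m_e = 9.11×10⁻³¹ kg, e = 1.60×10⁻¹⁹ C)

r = mv/(qB) = 1.12×10^-3 m, so one revolution covers 2πr = 7.02×10^-3 m.
In 38 revolutions: L = 38·2πr = 0.267 m.

L ≈ 0.267 m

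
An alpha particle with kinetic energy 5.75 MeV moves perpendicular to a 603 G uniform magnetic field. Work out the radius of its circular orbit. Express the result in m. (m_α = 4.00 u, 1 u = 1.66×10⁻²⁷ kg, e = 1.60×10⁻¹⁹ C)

r ≈ 5.73 m

Convert the energy: K = 5.75 MeV = 9.20×10^-13 J.
v = √(2K/m) = √(2·9.20×10^-13/6.64×10^-27) = 1.66×10^7 m/s.
r = mv/(qB) = (6.64×10^-27)(1.66×10^7) / [(2×1.60×10^-19)(0.0603)] = 5.73 m.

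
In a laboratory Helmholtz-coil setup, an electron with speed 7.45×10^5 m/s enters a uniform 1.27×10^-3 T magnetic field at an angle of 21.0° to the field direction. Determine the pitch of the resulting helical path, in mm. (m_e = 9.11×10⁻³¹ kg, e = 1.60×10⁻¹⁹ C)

pitch ≈ 19.6 mm

The velocity component along B is v∥ = v cos21.0° = 6.96×10^5 m/s.
The cyclotron period T = 2πm/(qB) = 2.82×10^-8 s is set by m, q, B alone.
Pitch = v∥·T = (6.96×10^5)(2.82×10^-8) = 0.0196 m.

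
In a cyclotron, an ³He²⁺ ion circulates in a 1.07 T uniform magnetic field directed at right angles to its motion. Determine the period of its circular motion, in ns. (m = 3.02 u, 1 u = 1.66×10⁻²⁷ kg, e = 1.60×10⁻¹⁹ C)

The cyclotron period is independent of speed: T = 2πm/(qB).
T = 2π(5.01×10^-27) / [(2×1.60×10^-19)(1.07)] = 9.20×10^-8 s.

T ≈ 92.0 ns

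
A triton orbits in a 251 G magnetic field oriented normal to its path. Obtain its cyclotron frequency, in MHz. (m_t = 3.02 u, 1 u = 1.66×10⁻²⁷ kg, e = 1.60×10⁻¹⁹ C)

f ≈ 0.127 MHz

f = qB/(2πm) = (1×1.60×10^-19)(0.0251) / [2π(5.01×10^-27)] = 1.27×10^5 Hz.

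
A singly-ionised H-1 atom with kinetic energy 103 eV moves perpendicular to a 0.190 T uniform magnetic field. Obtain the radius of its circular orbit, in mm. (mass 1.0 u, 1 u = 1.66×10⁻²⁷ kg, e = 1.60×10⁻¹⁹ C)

Convert the energy: K = 103 eV = 1.65×10^-17 J.
v = √(2K/m) = √(2·1.65×10^-17/1.66×10^-27) = 1.41×10^5 m/s.
r = mv/(qB) = (1.66×10^-27)(1.41×10^5) / [(1×1.60×10^-19)(0.190)] = 7.69×10^-3 m.

r ≈ 7.69 mm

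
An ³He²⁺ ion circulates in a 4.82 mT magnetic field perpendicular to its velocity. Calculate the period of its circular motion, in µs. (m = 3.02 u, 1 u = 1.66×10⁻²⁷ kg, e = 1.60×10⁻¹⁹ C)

The cyclotron period is independent of speed: T = 2πm/(qB).
T = 2π(5.01×10^-27) / [(2×1.60×10^-19)(4.82×10^-3)] = 2.04×10^-5 s.

T ≈ 20.4 µs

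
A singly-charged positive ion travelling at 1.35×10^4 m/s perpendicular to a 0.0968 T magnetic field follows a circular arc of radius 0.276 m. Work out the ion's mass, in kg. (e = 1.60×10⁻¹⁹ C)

qvB = mv²/r ⇒ m = qBr/v.
m = (1×1.60×10^-19)(0.0968)(0.276) / (1.35×10^4) = 3.17×10^-25 kg.

m ≈ 3.17×10^-25 kg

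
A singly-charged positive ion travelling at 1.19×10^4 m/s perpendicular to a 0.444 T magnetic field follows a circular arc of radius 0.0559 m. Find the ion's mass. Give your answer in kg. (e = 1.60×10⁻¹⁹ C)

qvB = mv²/r ⇒ m = qBr/v.
m = (1×1.60×10^-19)(0.444)(0.0559) / (1.19×10^4) = 3.34×10^-25 kg.

m ≈ 3.34×10^-25 kg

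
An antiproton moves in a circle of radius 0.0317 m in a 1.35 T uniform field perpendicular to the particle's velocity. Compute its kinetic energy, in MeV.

K ≈ 0.0877 MeV

v = qBr/m = (1×1.60×10^-19)(1.35)(0.0317) / (1.67×10^-27) = 4.10×10^6 m/s.
K = ½mv² = 0.5·(1.67×10^-27)·(4.10×10^6)² = 1.40×10^-14 J = 0.0877 MeV.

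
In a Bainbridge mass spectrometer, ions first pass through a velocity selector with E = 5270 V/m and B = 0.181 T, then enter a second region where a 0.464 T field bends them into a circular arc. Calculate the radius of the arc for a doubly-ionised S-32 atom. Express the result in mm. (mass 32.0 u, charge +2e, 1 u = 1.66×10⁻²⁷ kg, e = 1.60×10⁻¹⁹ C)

r ≈ 10.4 mm

The selector passes v = E/B = 5270/0.181 = 2.91×10^4 m/s.
In the deflection region, r = mv/(qB₂) = (5.31×10^-26)(2.91×10^4) / [(2×1.60×10^-19)(0.464)] = 0.0104 m.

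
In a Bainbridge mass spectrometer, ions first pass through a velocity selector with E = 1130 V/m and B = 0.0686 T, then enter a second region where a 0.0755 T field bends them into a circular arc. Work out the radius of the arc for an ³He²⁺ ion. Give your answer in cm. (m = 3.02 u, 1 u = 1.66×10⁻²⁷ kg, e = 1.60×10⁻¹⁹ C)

r ≈ 0.342 cm

The selector passes v = E/B = 1130/0.0686 = 1.65×10^4 m/s.
In the deflection region, r = mv/(qB₂) = (5.01×10^-27)(1.65×10^4) / [(2×1.60×10^-19)(0.0755)] = 3.42×10^-3 m.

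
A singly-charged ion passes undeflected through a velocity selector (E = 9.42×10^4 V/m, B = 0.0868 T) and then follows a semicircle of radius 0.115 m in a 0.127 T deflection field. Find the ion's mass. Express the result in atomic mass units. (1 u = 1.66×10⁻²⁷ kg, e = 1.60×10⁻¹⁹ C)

m ≈ 1.30 u

v = E/B₁ = 1.09×10^6 m/s.
From r = mv/(qB₂), m = qB₂r/v = (1×1.60×10^-19)(0.127)(0.115) / (1.09×10^6) = 2.15×10^-27 kg.
In atomic mass units: m = 2.15×10^-27 / 1.66×10^-27 = 1.30 u.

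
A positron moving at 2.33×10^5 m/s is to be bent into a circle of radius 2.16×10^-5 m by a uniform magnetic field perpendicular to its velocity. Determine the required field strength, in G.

B ≈ 614 G

qvB = mv²/r gives B = mv/(qr).
B = (9.11×10^-31)(2.33×10^5) / [(1×1.60×10^-19)(2.16×10^-5)] = 0.0614 T.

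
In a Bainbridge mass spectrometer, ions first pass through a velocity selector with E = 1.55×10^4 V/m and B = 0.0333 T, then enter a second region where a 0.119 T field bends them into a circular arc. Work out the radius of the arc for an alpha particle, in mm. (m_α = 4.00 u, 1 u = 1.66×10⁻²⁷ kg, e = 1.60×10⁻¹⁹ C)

The selector passes v = E/B = 1.55×10^4/0.0333 = 4.65×10^5 m/s.
In the deflection region, r = mv/(qB₂) = (6.64×10^-27)(4.65×10^5) / [(2×1.60×10^-19)(0.119)] = 0.0812 m.

r ≈ 81.2 mm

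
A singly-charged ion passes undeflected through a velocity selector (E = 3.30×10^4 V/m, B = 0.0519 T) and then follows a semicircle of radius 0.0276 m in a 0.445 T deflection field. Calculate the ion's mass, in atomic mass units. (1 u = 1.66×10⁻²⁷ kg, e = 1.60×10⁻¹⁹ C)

m ≈ 1.86 u

v = E/B₁ = 6.36×10^5 m/s.
From r = mv/(qB₂), m = qB₂r/v = (1×1.60×10^-19)(0.445)(0.0276) / (6.36×10^5) = 3.09×10^-27 kg.
In atomic mass units: m = 3.09×10^-27 / 1.66×10^-27 = 1.86 u.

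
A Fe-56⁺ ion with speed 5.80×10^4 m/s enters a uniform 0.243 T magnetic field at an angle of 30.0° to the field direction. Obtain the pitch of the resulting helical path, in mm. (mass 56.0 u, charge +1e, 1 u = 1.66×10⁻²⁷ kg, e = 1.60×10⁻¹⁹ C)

pitch ≈ 755 mm

The velocity component along B is v∥ = v cos30.0° = 5.02×10^4 m/s.
The cyclotron period T = 2πm/(qB) = 1.50×10^-5 s is set by m, q, B alone.
Pitch = v∥·T = (5.02×10^4)(1.50×10^-5) = 0.755 m.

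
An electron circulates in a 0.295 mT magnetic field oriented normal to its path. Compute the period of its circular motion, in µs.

T ≈ 0.121 µs

The cyclotron period is independent of speed: T = 2πm/(qB).
T = 2π(9.11×10^-31) / [(1×1.60×10^-19)(2.95×10^-4)] = 1.21×10^-7 s.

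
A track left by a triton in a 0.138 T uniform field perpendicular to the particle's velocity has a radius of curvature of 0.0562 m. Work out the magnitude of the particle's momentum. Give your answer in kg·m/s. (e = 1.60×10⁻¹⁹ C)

p ≈ 1.24×10^-21 kg·m/s

Since qvB = mv²/r, the momentum p = mv = qBr.
p = (1×1.60×10^-19)(0.138)(0.0562) = 1.24×10^-21 kg·m/s.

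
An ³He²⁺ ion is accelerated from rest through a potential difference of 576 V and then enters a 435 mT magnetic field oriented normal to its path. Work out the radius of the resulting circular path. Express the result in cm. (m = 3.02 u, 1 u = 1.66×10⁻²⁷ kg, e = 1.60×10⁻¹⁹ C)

The kinetic energy gained is K = qV = (2×1.60×10^-19)(576) = 1.84×10^-16 J.
v = √(2K/m) = 2.71×10^5 m/s.
r = mv/(qB) = (5.01×10^-27)(2.71×10^5) / [(2×1.60×10^-19)(0.435)] = 9.77×10^-3 m.

r ≈ 0.977 cm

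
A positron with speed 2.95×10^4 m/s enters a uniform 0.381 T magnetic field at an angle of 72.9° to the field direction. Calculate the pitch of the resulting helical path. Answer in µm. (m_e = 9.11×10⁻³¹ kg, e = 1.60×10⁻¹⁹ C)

pitch ≈ 0.814 µm

The velocity component along B is v∥ = v cos72.9° = 8670 m/s.
The cyclotron period T = 2πm/(qB) = 9.39×10^-11 s is set by m, q, B alone.
Pitch = v∥·T = (8670)(9.39×10^-11) = 8.14×10^-7 m.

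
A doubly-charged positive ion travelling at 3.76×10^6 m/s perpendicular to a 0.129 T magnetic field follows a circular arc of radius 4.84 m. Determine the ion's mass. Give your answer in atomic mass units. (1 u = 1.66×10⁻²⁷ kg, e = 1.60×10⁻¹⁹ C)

m ≈ 32.0 u

qvB = mv²/r ⇒ m = qBr/v.
m = (2×1.60×10^-19)(0.129)(4.84) / (3.76×10^6) = 5.31×10^-26 kg = 32.0 u.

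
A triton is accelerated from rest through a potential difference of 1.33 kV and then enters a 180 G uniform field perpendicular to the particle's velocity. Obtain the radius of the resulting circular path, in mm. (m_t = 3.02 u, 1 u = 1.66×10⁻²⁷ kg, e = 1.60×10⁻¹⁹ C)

The kinetic energy gained is K = qV = (1×1.60×10^-19)(1330) = 2.13×10^-16 J.
v = √(2K/m) = 2.91×10^5 m/s.
r = mv/(qB) = (5.01×10^-27)(2.91×10^5) / [(1×1.60×10^-19)(0.0180)] = 0.507 m.

r ≈ 507 mm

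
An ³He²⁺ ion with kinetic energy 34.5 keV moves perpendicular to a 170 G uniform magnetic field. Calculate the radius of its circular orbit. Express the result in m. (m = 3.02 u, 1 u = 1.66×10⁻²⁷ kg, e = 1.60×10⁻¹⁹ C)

r ≈ 1.37 m

Convert the energy: K = 34.5 keV = 5.52×10^-15 J.
v = √(2K/m) = √(2·5.52×10^-15/5.01×10^-27) = 1.48×10^6 m/s.
r = mv/(qB) = (5.01×10^-27)(1.48×10^6) / [(2×1.60×10^-19)(0.0170)] = 1.37 m.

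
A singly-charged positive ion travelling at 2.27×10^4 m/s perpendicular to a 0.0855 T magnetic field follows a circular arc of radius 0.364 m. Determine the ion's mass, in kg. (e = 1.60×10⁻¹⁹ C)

m ≈ 2.19×10^-25 kg

qvB = mv²/r ⇒ m = qBr/v.
m = (1×1.60×10^-19)(0.0855)(0.364) / (2.27×10^4) = 2.19×10^-25 kg.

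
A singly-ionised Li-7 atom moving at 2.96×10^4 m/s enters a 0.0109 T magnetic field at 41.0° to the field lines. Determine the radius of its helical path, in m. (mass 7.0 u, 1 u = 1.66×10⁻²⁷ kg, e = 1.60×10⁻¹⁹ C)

r ≈ 0.129 m

Only the perpendicular component v⊥ = v sin41.0° = 1.94×10^4 m/s is bent by the field.
r = m v⊥ /(qB) = (1.16×10^-26)(1.94×10^4) / [(1×1.60×10^-19)(0.0109)] = 0.129 m.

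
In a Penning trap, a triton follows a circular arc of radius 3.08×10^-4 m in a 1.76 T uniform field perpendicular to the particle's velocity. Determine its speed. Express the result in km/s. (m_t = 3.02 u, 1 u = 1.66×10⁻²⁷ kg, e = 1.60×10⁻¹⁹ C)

From qvB = mv²/r, v = qBr/m.
v = (1×1.60×10^-19)(1.76)(3.08×10^-4) / (5.01×10^-27) = 1.73×10^4 m/s.

v ≈ 17.3 km/s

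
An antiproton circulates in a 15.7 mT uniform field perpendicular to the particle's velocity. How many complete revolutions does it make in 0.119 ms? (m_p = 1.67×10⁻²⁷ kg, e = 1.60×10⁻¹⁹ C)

T = 2πm/(qB) = 2π(1.67×10^-27) / [(1×1.60×10^-19)(0.0157)] = 4.1771×10^-6 s.
N = t/T = 1.19×10^-4 / 4.1771×10^-6 ≈ 28.49, so 28 complete revolutions.

N = 28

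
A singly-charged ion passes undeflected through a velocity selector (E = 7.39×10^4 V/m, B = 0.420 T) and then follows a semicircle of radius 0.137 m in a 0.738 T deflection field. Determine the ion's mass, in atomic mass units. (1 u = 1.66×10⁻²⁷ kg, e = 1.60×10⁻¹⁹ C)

m ≈ 55.4 u

v = E/B₁ = 1.76×10^5 m/s.
From r = mv/(qB₂), m = qB₂r/v = (1×1.60×10^-19)(0.738)(0.137) / (1.76×10^5) = 9.19×10^-26 kg.
In atomic mass units: m = 9.19×10^-26 / 1.66×10^-27 = 55.4 u.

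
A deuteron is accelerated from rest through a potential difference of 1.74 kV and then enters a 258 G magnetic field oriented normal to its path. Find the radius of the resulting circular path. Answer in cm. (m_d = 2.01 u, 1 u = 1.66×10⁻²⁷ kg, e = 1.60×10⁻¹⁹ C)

r ≈ 33.0 cm

The kinetic energy gained is K = qV = (1×1.60×10^-19)(1740) = 2.78×10^-16 J.
v = √(2K/m) = 4.09×10^5 m/s.
r = mv/(qB) = (3.34×10^-27)(4.09×10^5) / [(1×1.60×10^-19)(0.0258)] = 0.330 m.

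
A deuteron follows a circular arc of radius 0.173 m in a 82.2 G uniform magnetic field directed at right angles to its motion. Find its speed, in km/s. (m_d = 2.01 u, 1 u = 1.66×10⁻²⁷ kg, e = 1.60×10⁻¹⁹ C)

From qvB = mv²/r, v = qBr/m.
v = (1×1.60×10^-19)(8.22×10^-3)(0.173) / (3.34×10^-27) = 6.82×10^4 m/s.

v ≈ 68.2 km/s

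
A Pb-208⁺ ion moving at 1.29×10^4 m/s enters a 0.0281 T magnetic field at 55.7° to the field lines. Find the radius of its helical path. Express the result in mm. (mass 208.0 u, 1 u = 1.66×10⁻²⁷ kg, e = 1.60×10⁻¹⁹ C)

Only the perpendicular component v⊥ = v sin55.7° = 1.07×10^4 m/s is bent by the field.
r = m v⊥ /(qB) = (3.45×10^-25)(1.07×10^4) / [(1×1.60×10^-19)(0.0281)] = 0.818 m.

r ≈ 818 mm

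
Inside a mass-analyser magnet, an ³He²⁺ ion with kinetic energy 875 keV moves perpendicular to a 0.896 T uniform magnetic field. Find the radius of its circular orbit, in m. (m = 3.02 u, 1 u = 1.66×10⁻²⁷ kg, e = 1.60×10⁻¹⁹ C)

r ≈ 0.131 m

Convert the energy: K = 875 keV = 1.40×10^-13 J.
v = √(2K/m) = √(2·1.40×10^-13/5.01×10^-27) = 7.47×10^6 m/s.
r = mv/(qB) = (5.01×10^-27)(7.47×10^6) / [(2×1.60×10^-19)(0.896)] = 0.131 m.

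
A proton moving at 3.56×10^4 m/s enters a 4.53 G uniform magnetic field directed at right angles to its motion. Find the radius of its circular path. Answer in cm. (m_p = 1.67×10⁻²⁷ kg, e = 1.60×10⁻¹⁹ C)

The magnetic force provides the centripetal force: qvB = mv²/r, so r = mv/(qB).
r = (1.67×10^-27 kg)(3.56×10^4 m/s) / [(1×1.60×10^-19 C)(4.53×10^-4 T)] = 0.820 m.

r ≈ 82.0 cm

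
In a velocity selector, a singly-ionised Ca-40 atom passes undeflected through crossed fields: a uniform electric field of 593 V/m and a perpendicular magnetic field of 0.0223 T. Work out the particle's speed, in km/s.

For zero net force, qE = qvB, so v = E/B.
v = (593) / (0.0223) = 2.66×10^4 m/s.

v ≈ 26.6 km/s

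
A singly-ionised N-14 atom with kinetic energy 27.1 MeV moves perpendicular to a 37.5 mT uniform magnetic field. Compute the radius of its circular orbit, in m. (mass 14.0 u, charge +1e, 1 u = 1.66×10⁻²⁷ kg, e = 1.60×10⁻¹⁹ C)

r ≈ 74.8 m

Convert the energy: K = 27.1 MeV = 4.34×10^-12 J.
v = √(2K/m) = √(2·4.34×10^-12/2.32×10^-26) = 1.93×10^7 m/s.
r = mv/(qB) = (2.32×10^-26)(1.93×10^7) / [(1×1.60×10^-19)(0.0375)] = 74.8 m.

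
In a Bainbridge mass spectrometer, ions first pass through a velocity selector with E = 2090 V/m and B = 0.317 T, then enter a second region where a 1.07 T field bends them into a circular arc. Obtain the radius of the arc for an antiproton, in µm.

r ≈ 64.3 µm

The selector passes v = E/B = 2090/0.317 = 6590 m/s.
In the deflection region, r = mv/(qB₂) = (1.67×10^-27)(6590) / [(1×1.60×10^-19)(1.07)] = 6.43×10^-5 m.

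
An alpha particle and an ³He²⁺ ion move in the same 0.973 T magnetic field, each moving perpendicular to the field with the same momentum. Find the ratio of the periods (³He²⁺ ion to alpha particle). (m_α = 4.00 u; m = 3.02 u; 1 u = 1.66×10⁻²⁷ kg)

ratio ≈ 0.755

T = 2πm/(qB) is independent of speed, so T₂/T₁ = (m₂/q₂)/(m₁/q₁).
T_{³He²⁺ ion}/T_{alpha particle} = (5.01×10^-27/2e) / (6.64×10^-27/2e) = 0.755.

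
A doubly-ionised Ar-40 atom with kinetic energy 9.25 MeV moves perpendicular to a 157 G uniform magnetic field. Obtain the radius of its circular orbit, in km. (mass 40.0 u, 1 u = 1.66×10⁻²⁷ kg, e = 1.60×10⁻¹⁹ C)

r ≈ 0.0882 km

Convert the energy: K = 9.25 MeV = 1.48×10^-12 J.
v = √(2K/m) = √(2·1.48×10^-12/6.64×10^-26) = 6.68×10^6 m/s.
r = mv/(qB) = (6.64×10^-26)(6.68×10^6) / [(2×1.60×10^-19)(0.0157)] = 88.2 m.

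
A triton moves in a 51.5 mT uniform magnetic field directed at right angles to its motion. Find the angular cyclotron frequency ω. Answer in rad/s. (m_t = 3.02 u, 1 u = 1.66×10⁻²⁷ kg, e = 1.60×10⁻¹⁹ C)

ω ≈ 1.64×10^6 rad/s

ω = qB/m = (1×1.60×10^-19)(0.0515) / (5.01×10^-27) = 1.64×10^6 rad/s.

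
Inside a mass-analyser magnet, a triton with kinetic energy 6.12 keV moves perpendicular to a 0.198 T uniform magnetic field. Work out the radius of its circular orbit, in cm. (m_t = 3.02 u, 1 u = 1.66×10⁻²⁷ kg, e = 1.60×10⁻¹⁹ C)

r ≈ 9.89 cm

Convert the energy: K = 6.12 keV = 9.79×10^-16 J.
v = √(2K/m) = √(2·9.79×10^-16/5.01×10^-27) = 6.25×10^5 m/s.
r = mv/(qB) = (5.01×10^-27)(6.25×10^5) / [(1×1.60×10^-19)(0.198)] = 0.0989 m.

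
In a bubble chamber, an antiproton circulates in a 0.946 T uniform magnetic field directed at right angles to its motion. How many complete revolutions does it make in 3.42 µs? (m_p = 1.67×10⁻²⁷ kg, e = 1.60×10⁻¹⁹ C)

T = 2πm/(qB) = 2π(1.67×10^-27) / [(1×1.60×10^-19)(0.946)] = 6.9324×10^-8 s.
N = t/T = 3.42×10^-6 / 6.9324×10^-8 ≈ 49.33, so 49 complete revolutions.

N = 49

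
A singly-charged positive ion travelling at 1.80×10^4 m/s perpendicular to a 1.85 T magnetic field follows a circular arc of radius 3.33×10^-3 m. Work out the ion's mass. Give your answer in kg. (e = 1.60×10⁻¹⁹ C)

m ≈ 5.48×10^-26 kg

qvB = mv²/r ⇒ m = qBr/v.
m = (1×1.60×10^-19)(1.85)(3.33×10^-3) / (1.80×10^4) = 5.48×10^-26 kg.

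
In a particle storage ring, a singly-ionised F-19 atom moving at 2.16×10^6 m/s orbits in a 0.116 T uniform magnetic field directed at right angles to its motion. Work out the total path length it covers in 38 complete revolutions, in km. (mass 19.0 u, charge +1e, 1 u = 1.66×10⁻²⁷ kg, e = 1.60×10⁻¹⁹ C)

r = mv/(qB) = 3.67 m, so one revolution covers 2πr = 23.1 m.
In 38 revolutions: L = 38·2πr = 876 m.

L ≈ 0.876 km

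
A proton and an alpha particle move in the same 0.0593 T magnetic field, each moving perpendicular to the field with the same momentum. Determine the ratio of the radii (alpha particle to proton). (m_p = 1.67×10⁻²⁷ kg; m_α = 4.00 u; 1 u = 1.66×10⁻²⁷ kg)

ratio ≈ 0.500

r = p/(qB) ⇒ at equal p, r ∝ 1/q.
r_{alpha particle}/r_{proton} = 0.500.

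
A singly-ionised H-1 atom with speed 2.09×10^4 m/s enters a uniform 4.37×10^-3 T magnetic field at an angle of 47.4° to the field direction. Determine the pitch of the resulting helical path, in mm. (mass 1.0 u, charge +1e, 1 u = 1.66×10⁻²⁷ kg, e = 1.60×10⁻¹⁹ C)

The velocity component along B is v∥ = v cos47.4° = 1.41×10^4 m/s.
The cyclotron period T = 2πm/(qB) = 1.49×10^-5 s is set by m, q, B alone.
Pitch = v∥·T = (1.41×10^4)(1.49×10^-5) = 0.211 m.

pitch ≈ 211 mm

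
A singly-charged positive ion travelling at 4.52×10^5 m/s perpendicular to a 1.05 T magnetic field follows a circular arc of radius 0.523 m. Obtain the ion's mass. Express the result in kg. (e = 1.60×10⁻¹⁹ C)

m ≈ 1.94×10^-25 kg

qvB = mv²/r ⇒ m = qBr/v.
m = (1×1.60×10^-19)(1.05)(0.523) / (4.52×10^5) = 1.94×10^-25 kg.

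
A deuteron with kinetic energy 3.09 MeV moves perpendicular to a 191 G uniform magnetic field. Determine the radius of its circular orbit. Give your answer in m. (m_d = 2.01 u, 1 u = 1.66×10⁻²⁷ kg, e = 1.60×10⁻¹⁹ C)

Convert the energy: K = 3.09 MeV = 4.94×10^-13 J.
v = √(2K/m) = √(2·4.94×10^-13/3.34×10^-27) = 1.72×10^7 m/s.
r = mv/(qB) = (3.34×10^-27)(1.72×10^7) / [(1×1.60×10^-19)(0.0191)] = 18.8 m.

r ≈ 18.8 m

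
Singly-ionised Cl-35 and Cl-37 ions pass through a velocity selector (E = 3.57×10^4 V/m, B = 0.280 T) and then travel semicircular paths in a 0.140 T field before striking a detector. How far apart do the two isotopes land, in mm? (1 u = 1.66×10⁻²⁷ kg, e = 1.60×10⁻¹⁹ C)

Both emerge at v = E/B₁ = 1.27×10^5 m/s.
r = mv/(qB₂), so r₁ = 0.3307 m and r₂ = 0.3496 m, giving Δr = 0.0189 m.
After a semicircle each ion lands a diameter 2r from the entry slit, so the separation is 2Δr = 0.0378 m.

Δd ≈ 37.8 mm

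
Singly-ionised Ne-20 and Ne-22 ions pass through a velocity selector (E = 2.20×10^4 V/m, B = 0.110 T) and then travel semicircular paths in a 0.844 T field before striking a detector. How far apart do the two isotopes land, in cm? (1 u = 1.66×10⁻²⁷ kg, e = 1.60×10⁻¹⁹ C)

Both emerge at v = E/B₁ = 2.00×10^5 m/s.
r = mv/(qB₂), so r₁ = 0.04917 m and r₂ = 0.05409 m, giving Δr = 4.92×10^-3 m.
After a semicircle each ion lands a diameter 2r from the entry slit, so the separation is 2Δr = 9.83×10^-3 m.

Δd ≈ 0.983 cm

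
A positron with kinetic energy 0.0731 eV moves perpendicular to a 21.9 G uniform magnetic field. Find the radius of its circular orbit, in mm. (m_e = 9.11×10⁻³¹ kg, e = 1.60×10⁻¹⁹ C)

r ≈ 0.417 mm

Convert the energy: K = 0.0731 eV = 1.17×10^-20 J.
v = √(2K/m) = √(2·1.17×10^-20/9.11×10^-31) = 1.60×10^5 m/s.
r = mv/(qB) = (9.11×10^-31)(1.60×10^5) / [(1×1.60×10^-19)(2.19×10^-3)] = 4.17×10^-4 m.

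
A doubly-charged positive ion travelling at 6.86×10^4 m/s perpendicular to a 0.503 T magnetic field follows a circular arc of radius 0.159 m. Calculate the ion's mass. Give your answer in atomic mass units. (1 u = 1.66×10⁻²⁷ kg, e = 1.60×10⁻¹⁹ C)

qvB = mv²/r ⇒ m = qBr/v.
m = (2×1.60×10^-19)(0.503)(0.159) / (6.86×10^4) = 3.73×10^-25 kg = 225 u.

m ≈ 225 u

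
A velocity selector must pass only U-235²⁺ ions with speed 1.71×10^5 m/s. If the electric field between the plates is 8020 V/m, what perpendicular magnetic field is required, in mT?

qE = qvB ⇒ B = E/v = (8020) / (1.71×10^5) = 0.0469 T.

B ≈ 46.9 mT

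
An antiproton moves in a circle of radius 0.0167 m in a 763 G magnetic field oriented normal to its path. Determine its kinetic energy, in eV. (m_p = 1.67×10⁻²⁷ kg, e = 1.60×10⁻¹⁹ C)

K ≈ 77.8 eV

v = qBr/m = (1×1.60×10^-19)(0.0763)(0.0167) / (1.67×10^-27) = 1.22×10^5 m/s.
K = ½mv² = 0.5·(1.67×10^-27)·(1.22×10^5)² = 1.24×10^-17 J = 77.8 eV.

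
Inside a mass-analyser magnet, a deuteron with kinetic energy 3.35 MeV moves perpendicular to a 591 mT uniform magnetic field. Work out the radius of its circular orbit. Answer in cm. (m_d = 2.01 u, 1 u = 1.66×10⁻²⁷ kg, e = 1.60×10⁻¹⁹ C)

r ≈ 63.2 cm

Convert the energy: K = 3.35 MeV = 5.36×10^-13 J.
v = √(2K/m) = √(2·5.36×10^-13/3.34×10^-27) = 1.79×10^7 m/s.
r = mv/(qB) = (3.34×10^-27)(1.79×10^7) / [(1×1.60×10^-19)(0.591)] = 0.632 m.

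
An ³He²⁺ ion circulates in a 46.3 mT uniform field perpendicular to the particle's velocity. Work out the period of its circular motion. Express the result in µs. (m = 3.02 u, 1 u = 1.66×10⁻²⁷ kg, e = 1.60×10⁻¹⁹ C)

T ≈ 2.13 µs

The cyclotron period is independent of speed: T = 2πm/(qB).
T = 2π(5.01×10^-27) / [(2×1.60×10^-19)(0.0463)] = 2.13×10^-6 s.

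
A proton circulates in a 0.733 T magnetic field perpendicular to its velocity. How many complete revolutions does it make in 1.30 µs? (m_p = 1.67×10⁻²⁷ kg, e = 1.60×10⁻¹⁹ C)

N = 14

T = 2πm/(qB) = 2π(1.67×10^-27) / [(1×1.60×10^-19)(0.733)] = 8.9469×10^-8 s.
N = t/T = 1.30×10^-6 / 8.9469×10^-8 ≈ 14.53, so 14 complete revolutions.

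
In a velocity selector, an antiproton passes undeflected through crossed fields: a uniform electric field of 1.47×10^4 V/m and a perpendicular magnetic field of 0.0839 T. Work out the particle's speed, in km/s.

v ≈ 175 km/s

For zero net force, qE = qvB, so v = E/B.
v = (1.47×10^4) / (0.0839) = 1.75×10^5 m/s.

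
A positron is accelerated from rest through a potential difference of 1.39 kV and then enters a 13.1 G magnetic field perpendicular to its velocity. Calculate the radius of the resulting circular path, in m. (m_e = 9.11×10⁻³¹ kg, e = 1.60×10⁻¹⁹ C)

The kinetic energy gained is K = qV = (1×1.60×10^-19)(1390) = 2.22×10^-16 J.
v = √(2K/m) = 2.21×10^7 m/s.
r = mv/(qB) = (9.11×10^-31)(2.21×10^7) / [(1×1.60×10^-19)(1.31×10^-3)] = 0.0960 m.

r ≈ 0.0960 m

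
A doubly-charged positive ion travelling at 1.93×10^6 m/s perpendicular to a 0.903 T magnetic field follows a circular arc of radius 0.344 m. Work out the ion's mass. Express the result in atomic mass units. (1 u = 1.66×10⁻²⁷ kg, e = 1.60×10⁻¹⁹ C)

m ≈ 31.0 u

qvB = mv²/r ⇒ m = qBr/v.
m = (2×1.60×10^-19)(0.903)(0.344) / (1.93×10^6) = 5.15×10^-26 kg = 31.0 u.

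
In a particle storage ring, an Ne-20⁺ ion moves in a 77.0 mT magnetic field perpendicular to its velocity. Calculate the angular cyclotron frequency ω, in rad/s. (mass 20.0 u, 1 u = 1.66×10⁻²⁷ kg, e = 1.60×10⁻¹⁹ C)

ω = qB/m = (1×1.60×10^-19)(0.0770) / (3.32×10^-26) = 3.71×10^5 rad/s.

ω ≈ 3.71×10^5 rad/s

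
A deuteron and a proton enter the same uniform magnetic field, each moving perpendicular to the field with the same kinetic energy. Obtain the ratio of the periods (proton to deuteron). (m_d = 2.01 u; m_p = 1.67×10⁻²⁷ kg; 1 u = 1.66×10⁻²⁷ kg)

ratio ≈ 0.501

T = 2πm/(qB) is independent of speed, so T₂/T₁ = (m₂/q₂)/(m₁/q₁).
T_{proton}/T_{deuteron} = (1.67×10^-27/1e) / (3.34×10^-27/1e) = 0.501.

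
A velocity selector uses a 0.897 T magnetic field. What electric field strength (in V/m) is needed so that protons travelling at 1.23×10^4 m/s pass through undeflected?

qE = qvB ⇒ E = vB = (1.23×10^4)(0.897) = 1.10×10^4 V/m.

E ≈ 1.10×10^4 V/m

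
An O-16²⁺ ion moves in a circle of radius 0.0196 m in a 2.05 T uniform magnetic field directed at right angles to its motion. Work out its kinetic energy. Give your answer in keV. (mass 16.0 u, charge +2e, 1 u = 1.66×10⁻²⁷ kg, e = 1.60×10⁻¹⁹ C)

v = qBr/m = (2×1.60×10^-19)(2.05)(0.0196) / (2.66×10^-26) = 4.84×10^5 m/s.
K = ½mv² = 0.5·(2.66×10^-26)·(4.84×10^5)² = 3.11×10^-15 J = 19.5 keV.

K ≈ 19.5 keV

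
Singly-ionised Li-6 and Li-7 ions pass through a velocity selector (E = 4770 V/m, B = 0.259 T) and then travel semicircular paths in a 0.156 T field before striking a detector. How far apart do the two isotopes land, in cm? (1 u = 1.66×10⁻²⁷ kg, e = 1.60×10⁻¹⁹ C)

Δd ≈ 0.245 cm

Both emerge at v = E/B₁ = 1.84×10^4 m/s.
r = mv/(qB₂), so r₁ = 7.35×10^-3 m and r₂ = 8.57×10^-3 m, giving Δr = 1.22×10^-3 m.
After a semicircle each ion lands a diameter 2r from the entry slit, so the separation is 2Δr = 2.45×10^-3 m.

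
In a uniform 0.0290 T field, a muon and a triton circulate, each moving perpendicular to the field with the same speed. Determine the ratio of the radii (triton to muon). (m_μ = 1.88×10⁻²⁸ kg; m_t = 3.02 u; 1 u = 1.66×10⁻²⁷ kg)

r = mv/(qB) ⇒ at equal v, r ∝ m/q.
r_{triton}/r_{muon} = 26.7.

ratio ≈ 26.7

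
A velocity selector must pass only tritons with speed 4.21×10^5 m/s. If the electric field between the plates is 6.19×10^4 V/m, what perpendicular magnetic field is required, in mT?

B ≈ 147 mT

qE = qvB ⇒ B = E/v = (6.19×10^4) / (4.21×10^5) = 0.147 T.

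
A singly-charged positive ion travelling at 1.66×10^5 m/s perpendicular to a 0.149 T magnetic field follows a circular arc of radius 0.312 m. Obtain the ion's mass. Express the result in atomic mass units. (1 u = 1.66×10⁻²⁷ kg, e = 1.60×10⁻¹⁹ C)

m ≈ 27.0 u

qvB = mv²/r ⇒ m = qBr/v.
m = (1×1.60×10^-19)(0.149)(0.312) / (1.66×10^5) = 4.48×10^-26 kg = 27.0 u.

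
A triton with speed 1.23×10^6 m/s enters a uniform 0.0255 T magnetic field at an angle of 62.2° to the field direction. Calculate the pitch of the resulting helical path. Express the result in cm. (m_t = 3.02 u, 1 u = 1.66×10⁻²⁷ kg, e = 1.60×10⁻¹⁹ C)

pitch ≈ 443 cm

The velocity component along B is v∥ = v cos62.2° = 5.74×10^5 m/s.
The cyclotron period T = 2πm/(qB) = 7.72×10^-6 s is set by m, q, B alone.
Pitch = v∥·T = (5.74×10^5)(7.72×10^-6) = 4.43 m.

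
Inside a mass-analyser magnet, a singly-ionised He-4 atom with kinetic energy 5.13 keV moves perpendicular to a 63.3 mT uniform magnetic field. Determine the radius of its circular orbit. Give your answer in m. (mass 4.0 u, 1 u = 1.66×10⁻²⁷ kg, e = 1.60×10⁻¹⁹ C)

Convert the energy: K = 5.13 keV = 8.21×10^-16 J.
v = √(2K/m) = √(2·8.21×10^-16/6.64×10^-27) = 4.97×10^5 m/s.
r = mv/(qB) = (6.64×10^-27)(4.97×10^5) / [(1×1.60×10^-19)(0.0633)] = 0.326 m.

r ≈ 0.326 m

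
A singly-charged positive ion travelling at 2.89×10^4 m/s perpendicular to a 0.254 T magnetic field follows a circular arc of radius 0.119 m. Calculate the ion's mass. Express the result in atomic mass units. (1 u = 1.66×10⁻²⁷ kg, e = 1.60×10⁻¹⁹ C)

m ≈ 101 u

qvB = mv²/r ⇒ m = qBr/v.
m = (1×1.60×10^-19)(0.254)(0.119) / (2.89×10^4) = 1.67×10^-25 kg = 101 u.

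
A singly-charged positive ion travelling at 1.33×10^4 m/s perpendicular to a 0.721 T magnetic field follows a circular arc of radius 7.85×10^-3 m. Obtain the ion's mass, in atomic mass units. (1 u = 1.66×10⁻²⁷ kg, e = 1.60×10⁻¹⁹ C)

qvB = mv²/r ⇒ m = qBr/v.
m = (1×1.60×10^-19)(0.721)(7.85×10^-3) / (1.33×10^4) = 6.81×10^-26 kg = 41.0 u.

m ≈ 41.0 u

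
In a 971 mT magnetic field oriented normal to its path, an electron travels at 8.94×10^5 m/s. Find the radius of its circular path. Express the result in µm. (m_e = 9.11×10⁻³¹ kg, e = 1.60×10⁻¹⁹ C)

The magnetic force provides the centripetal force: qvB = mv²/r, so r = mv/(qB).
r = (9.11×10^-31 kg)(8.94×10^5 m/s) / [(1×1.60×10^-19 C)(0.971 T)] = 5.24×10^-6 m.

r ≈ 5.24 µm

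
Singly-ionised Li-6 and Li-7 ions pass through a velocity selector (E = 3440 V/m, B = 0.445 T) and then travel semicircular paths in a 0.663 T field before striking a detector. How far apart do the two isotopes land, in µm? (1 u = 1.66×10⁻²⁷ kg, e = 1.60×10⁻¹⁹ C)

Δd ≈ 242 µm

Both emerge at v = E/B₁ = 7730 m/s.
r = mv/(qB₂), so r₁ = 7.26×10^-4 m and r₂ = 8.47×10^-4 m, giving Δr = 1.21×10^-4 m.
After a semicircle each ion lands a diameter 2r from the entry slit, so the separation is 2Δr = 2.42×10^-4 m.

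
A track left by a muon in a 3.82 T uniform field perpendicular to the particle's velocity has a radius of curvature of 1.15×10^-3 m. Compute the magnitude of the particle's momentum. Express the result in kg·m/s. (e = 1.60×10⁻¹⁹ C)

Since qvB = mv²/r, the momentum p = mv = qBr.
p = (1×1.60×10^-19)(3.82)(1.15×10^-3) = 7.03×10^-22 kg·m/s.

p ≈ 7.03×10^-22 kg·m/s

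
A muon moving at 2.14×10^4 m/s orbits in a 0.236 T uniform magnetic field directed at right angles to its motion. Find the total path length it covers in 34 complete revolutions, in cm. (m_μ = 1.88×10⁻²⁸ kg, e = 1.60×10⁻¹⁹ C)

r = mv/(qB) = 1.07×10^-4 m, so one revolution covers 2πr = 6.69×10^-4 m.
In 34 revolutions: L = 34·2πr = 0.0228 m.

L ≈ 2.28 cm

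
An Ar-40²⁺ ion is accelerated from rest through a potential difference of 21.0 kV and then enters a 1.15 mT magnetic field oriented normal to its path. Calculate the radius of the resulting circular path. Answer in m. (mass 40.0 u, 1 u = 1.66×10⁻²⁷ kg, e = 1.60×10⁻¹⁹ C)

The kinetic energy gained is K = qV = (2×1.60×10^-19)(2.10×10^4) = 6.72×10^-15 J.
v = √(2K/m) = 4.50×10^5 m/s.
r = mv/(qB) = (6.64×10^-26)(4.50×10^5) / [(2×1.60×10^-19)(1.15×10^-3)] = 81.2 m.

r ≈ 81.2 m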